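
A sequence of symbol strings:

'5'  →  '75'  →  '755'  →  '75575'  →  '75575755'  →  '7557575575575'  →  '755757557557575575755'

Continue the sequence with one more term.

From term 3 onward, concatenate the last term with the second-to-last: 75·5 = 755, 755·75 = 75575, …
Continuing: 755757557557575575755 · 7557575575575 gives term 8.

7557575575575755757557557575575575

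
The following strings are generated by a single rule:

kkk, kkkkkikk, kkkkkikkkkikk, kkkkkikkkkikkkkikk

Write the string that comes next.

kkkkkikkkkikkkkikkkkikk

Each term is the previous one with kkikk appended.
One more step from kkkkkikkkkikkkkikk gives the answer.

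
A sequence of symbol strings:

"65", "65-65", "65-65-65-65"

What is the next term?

65-65-65-65-65-65-65-65

Each string is two copies of the previous one joined by '-'.
One more doubling of 65-65-65-65 gives the answer.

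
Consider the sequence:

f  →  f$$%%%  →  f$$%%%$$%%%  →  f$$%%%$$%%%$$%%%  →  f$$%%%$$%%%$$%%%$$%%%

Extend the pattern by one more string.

Every step adds $$%%% to the end: s(k+1) = s(k)·$$%%%.
Applying this once more to f$$%%%$$%%%$$%%%$$%%%:

f$$%%%$$%%%$$%%%$$%%%$$%%%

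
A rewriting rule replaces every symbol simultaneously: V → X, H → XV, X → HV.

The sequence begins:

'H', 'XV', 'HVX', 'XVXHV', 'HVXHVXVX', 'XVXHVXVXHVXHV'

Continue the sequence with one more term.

Rewriting the 13 symbols of XVXHVXVXHVXHV one by one yields HV X HV XV X HV X HV XV X HV XV X; concatenated:

HVXHVXVXHVXHVXVXHVXVX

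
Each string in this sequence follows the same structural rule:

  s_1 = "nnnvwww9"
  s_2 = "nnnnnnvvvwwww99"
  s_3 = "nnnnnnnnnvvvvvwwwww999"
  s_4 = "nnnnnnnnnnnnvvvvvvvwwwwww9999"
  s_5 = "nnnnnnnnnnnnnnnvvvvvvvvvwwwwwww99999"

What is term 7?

Term n consists of 3n n's, followed by 2n-1 v's, followed by n+2 w's, followed by n 9's (n = 1, 2, …).
Setting n = 7 gives 21, 13, 9, 7 characters in each block.

nnnnnnnnnnnnnnnnnnnnnvvvvvvvvvvvvvwwwwwwwww9999999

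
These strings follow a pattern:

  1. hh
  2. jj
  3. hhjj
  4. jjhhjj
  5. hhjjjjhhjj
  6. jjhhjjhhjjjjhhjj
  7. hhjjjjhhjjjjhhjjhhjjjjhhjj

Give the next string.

jjhhjjhhjjjjhhjjhhjjjjhhjjjjhhjjhhjjjjhhjj

From term 3 onward, concatenate the second-to-last term with the last: hh·jj = hhjj, jj·hhjj = jjhhjj, …
Continuing: jjhhjjhhjjjjhhjj · hhjjjjhhjjjjhhjjhhjjjjhhjj gives term 8.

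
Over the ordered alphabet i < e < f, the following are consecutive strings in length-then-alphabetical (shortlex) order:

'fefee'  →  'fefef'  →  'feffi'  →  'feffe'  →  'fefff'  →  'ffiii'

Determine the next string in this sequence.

ffiie

Find the rightmost character of ffiii below f, bump it to the next letter, and reset everything to its right to i.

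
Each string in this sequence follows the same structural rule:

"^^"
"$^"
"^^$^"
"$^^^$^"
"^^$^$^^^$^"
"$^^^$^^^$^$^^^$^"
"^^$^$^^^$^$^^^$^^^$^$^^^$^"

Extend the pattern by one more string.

$^^^$^^^$^$^^^$^^^$^$^^^$^$^^^$^^^$^$^^^$^

This is a Fibonacci-style word recurrence s(k) = s(k−2)·s(k−1): e.g. ^^·$^ = ^^$^.
So term 8 is $^^^$^^^$^$^^^$^·^^$^$^^^$^$^^^$^^^$^$^^^$^.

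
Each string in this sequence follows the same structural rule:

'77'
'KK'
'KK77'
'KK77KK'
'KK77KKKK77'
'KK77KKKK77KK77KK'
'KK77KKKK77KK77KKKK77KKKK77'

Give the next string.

KK77KKKK77KK77KKKK77KKKK77KK77KKKK77KK77KK

This is a Fibonacci-style word recurrence s(k) = s(k−1)·s(k−2): e.g. KK·77 = KK77.
Continuing: KK77KKKK77KK77KKKK77KKKK77 · KK77KKKK77KK77KK gives term 8.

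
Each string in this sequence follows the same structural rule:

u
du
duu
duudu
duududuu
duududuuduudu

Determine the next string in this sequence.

From term 3 onward, concatenate the last term with the second-to-last: du·u = duu, duu·du = duudu, …
Continuing: duududuuduudu · duududuu gives term 7.

duududuuduududuududuu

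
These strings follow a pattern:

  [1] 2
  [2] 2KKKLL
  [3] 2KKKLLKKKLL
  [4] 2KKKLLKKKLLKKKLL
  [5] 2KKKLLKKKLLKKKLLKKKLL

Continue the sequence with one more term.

Every step adds KKKLL to the end: s(k+1) = s(k)·KKKLL.
Applying this once more to 2KKKLLKKKLLKKKLLKKKLL:

2KKKLLKKKLLKKKLLKKKLLKKKLL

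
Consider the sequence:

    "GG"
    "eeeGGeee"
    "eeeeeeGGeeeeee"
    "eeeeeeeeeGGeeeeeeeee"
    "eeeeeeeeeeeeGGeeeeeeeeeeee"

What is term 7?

eeeeeeeeeeeeeeeeeeGGeeeeeeeeeeeeeeeeee

Every step adds eee to the front and eee to the end of the previous string.
From eeeeeeeeeeeeGGeeeeeeeeeeee, 2 further steps: eeeeeeeeeeeeGGeeeeeeeeeeee → eeeeeeeeeeeeeeeGGeeeeeeeeeeeeeee → (answer).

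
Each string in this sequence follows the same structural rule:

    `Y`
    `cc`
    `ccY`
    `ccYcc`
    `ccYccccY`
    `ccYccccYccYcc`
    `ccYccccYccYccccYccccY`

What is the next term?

Each term (from the third on) is the previous term followed by the one before it: term 3 = cc·Y = ccY.
The next term joins ccYccccYccYccccYccccY and ccYccccYccYcc.

ccYccccYccYccccYccccYccYccccYccYcc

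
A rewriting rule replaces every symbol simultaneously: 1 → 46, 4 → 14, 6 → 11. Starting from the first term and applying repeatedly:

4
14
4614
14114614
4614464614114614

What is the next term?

14114614141114114614464614114614

φ(4614464614114614) expands symbol-by-symbol to 14 11 46 14 14 11 14 11 46 14 46 46 14 11 46 14; joining the 16 pieces gives the next term.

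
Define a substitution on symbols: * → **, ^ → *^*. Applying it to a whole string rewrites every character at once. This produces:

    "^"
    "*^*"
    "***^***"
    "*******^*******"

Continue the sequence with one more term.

***************^***************

φ(*******^*******) expands symbol-by-symbol to ** ** ** ** ** ** ** *^* ** ** ** ** ** ** **; joining the 15 pieces gives the next term.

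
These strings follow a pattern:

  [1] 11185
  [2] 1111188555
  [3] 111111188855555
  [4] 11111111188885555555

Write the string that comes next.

1111111111188888555555555

Each string has the form 1^{2n+1} 8^{n} 5^{2n-1} (n = 1, 2, …).
At n = 5 the blocks have lengths 11, 5, 9.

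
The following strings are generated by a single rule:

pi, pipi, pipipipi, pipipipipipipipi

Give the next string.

s(k+1) = s(k)·s(k) — each term doubles the last.
So the next term is two copies of pipipipipipipipi.

pipipipipipipipipipipipipipipipi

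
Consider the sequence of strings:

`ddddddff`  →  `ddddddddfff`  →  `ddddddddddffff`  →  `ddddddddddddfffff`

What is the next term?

Term n consists of 2n d's, followed by n-1 f's, where the shown terms are n = 3, 4, 5, 6.
For the next term, n = 7, so the run lengths are 14, 6.

ddddddddddddddffffff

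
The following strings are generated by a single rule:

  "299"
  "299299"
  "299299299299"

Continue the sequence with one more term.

299299299299299299299299

Every step duplicates the string.
One more doubling of 299299299299 gives the answer.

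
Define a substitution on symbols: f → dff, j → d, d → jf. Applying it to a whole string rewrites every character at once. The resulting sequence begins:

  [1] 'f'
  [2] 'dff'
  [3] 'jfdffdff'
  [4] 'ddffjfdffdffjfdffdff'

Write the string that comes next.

φ(ddffjfdffdffjfdffdff) expands symbol-by-symbol to jf jf dff dff d dff jf dff dff jf dff dff d dff jf dff dff jf dff dff; joining the 20 pieces gives the next term.

jfjfdffdffddffjfdffdffjfdffdffddffjfdffdffjfdffdff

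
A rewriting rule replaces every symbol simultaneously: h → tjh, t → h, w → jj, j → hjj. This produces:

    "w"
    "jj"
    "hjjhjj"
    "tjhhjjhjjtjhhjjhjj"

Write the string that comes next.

Rewriting the 18 symbols of tjhhjjhjjtjhhjjhjj one by one yields h hjj tjh tjh hjj hjj tjh hjj hjj h hjj tjh tjh hjj hjj tjh hjj hjj; concatenated:

hhjjtjhtjhhjjhjjtjhhjjhjjhhjjtjhtjhhjjhjjtjhhjjhjj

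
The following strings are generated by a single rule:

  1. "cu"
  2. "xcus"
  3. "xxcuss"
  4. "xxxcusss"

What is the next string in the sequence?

s(k+1) = x·s(k)·s, so each term gains x as a prefix and s as a suffix.
Applying this once more to xxxcusss:

xxxxcussss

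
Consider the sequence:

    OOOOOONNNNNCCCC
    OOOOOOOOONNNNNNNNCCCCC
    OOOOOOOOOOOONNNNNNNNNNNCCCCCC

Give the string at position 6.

Each string has the form O^{3n} N^{3n-1} C^{n+2}, where the shown terms are n = 2, 3, 4.
At n = 7 the blocks have lengths 21, 20, 9.

OOOOOOOOOOOOOOOOOOOOONNNNNNNNNNNNNNNNNNNNCCCCCCCCC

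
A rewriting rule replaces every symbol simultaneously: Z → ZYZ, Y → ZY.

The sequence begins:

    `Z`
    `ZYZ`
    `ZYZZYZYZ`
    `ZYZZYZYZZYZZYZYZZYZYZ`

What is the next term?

Replace each of the 21 characters of ZYZZYZYZZYZZYZYZZYZYZ in place — ZYZ ZY ZYZ ZYZ ZY ZYZ ZY ZYZ ZYZ ZY ZYZ ZYZ ZY ZYZ ZY ZYZ ZYZ ZY ZYZ ZY ZYZ — and concatenate.

ZYZZYZYZZYZZYZYZZYZYZZYZZYZYZZYZZYZYZZYZYZZYZZYZYZZYZYZ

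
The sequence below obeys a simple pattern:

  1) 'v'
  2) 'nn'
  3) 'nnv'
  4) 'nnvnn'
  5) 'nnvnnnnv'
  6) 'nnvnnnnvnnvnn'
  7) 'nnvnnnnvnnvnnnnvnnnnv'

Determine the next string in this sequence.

From term 3 onward, concatenate the last term with the second-to-last: nn·v = nnv, nnv·nn = nnvnn, …
Continuing: nnvnnnnvnnvnnnnvnnnnv · nnvnnnnvnnvnn gives term 8.

nnvnnnnvnnvnnnnvnnnnvnnvnnnnvnnvnn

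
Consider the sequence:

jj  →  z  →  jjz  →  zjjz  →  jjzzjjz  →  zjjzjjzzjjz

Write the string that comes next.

From term 3 onward, concatenate the second-to-last term with the last: jj·z = jjz, z·jjz = zjjz, …
So term 7 is jjzzjjz·zjjzjjzzjjz.

jjzzjjzzjjzjjzzjjz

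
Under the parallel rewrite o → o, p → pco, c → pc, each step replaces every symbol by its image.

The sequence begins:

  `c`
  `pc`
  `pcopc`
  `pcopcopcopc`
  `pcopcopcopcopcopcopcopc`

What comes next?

Rewriting the 23 symbols of pcopcopcopcopcopcopcopc one by one yields pco pc o pco pc o pco pc o pco pc o pco pc o pco pc o pco pc o pco pc; concatenated:

pcopcopcopcopcopcopcopcopcopcopcopcopcopcopcopc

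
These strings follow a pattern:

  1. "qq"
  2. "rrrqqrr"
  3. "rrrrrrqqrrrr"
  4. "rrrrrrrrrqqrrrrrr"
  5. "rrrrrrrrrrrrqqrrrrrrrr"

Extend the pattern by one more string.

Each term wraps the previous one in rrr on the left and rr on the right.
Applying this once more to rrrrrrrrrrrrqqrrrrrrrr:

rrrrrrrrrrrrrrrqqrrrrrrrrrr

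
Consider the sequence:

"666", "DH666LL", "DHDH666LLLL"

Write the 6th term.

DHDHDHDHDH666LLLLLLLLLL

Every step adds DH to the front and LL to the end of the previous string.
From DHDH666LLLL, 3 further steps: DHDH666LLLL → DHDHDH666LLLLLL → DHDHDHDH666LLLLLLLL → (answer).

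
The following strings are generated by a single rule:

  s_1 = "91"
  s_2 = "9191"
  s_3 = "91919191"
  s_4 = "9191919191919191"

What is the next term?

Every step duplicates the string.
Doubling 9191919191919191:

91919191919191919191919191919191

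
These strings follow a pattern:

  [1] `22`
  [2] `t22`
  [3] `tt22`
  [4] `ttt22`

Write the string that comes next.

Every step adds t at the front: s(k+1) = t·s(k).
Applying this once more to ttt22:

tttt22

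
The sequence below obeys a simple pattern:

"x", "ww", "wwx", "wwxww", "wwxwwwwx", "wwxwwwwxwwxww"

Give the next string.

wwxwwwwxwwxwwwwxwwwwx

This is a Fibonacci-style word recurrence s(k) = s(k−1)·s(k−2): e.g. ww·x = wwx.
Continuing: wwxwwwwxwwxww · wwxwwwwx gives term 7.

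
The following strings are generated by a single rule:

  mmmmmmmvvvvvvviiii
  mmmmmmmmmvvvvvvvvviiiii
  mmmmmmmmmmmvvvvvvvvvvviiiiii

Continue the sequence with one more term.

mmmmmmmmmmmmmvvvvvvvvvvvvviiiiiii

Each string has the form m^{2n+1} v^{2n+1} i^{n+1}, where the shown terms are n = 3, 4, 5.
Setting n = 6 gives 13, 13, 7 characters in each block.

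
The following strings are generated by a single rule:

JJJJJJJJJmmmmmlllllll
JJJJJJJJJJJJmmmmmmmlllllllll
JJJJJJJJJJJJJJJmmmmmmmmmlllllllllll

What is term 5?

JJJJJJJJJJJJJJJJJJJJJmmmmmmmmmmmmmlllllllllllllll

Reading off run lengths: J runs 9, 12, 15; m runs 5, 7, 9; l runs 7, 9, 11 — each is linear in n, where the shown terms are n = 3, 4, 5.
For term 5, n = 7, so the run lengths are 21, 13, 15.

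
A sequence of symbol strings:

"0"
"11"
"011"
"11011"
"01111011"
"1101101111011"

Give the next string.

From term 3 onward, concatenate the second-to-last term with the last: 0·11 = 011, 11·011 = 11011, …
So term 7 is 01111011·1101101111011.

011110111101101111011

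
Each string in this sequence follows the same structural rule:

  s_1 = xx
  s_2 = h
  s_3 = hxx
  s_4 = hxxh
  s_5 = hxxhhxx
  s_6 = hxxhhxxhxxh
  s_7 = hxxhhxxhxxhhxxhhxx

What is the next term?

From term 3 onward, concatenate the last term with the second-to-last: h·xx = hxx, hxx·h = hxxh, …
The next term joins hxxhhxxhxxhhxxhhxx and hxxhhxxhxxh.

hxxhhxxhxxhhxxhhxxhxxhhxxhxxh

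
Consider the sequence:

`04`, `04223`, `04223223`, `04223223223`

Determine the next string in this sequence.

04223223223223

The strings grow by a fixed suffix 223 each time.
One more step from 04223223223 gives the answer.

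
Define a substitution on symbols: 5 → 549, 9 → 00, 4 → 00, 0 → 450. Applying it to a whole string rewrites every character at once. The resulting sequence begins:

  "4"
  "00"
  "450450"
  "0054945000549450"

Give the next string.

Replace each of the 16 characters of 0054945000549450 in place — 450 450 549 00 00 00 549 450 450 450 549 00 00 00 549 450 — and concatenate.

450450549000000549450450450549000000549450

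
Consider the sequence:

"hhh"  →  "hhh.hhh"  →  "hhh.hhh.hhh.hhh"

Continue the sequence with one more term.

Each string is two copies of the previous one joined by '.'.
Doubling hhh.hhh.hhh.hhh with '.' between the halves:

hhh.hhh.hhh.hhh.hhh.hhh.hhh.hhh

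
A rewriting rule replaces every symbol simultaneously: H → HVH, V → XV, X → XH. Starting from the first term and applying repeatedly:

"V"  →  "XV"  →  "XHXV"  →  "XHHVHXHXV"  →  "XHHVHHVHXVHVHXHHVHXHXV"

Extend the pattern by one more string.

φ(XHHVHHVHXVHVHXHHVHXHXV) expands symbol-by-symbol to XH HVH HVH XV HVH HVH XV HVH XH XV HVH XV HVH XH HVH HVH XV HVH XH HVH XH XV; joining the 22 pieces gives the next term.

XHHVHHVHXVHVHHVHXVHVHXHXVHVHXVHVHXHHVHHVHXVHVHXHHVHXHXV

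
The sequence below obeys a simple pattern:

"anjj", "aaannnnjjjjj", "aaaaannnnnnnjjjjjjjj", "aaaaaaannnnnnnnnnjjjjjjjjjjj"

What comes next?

aaaaaaaaannnnnnnnnnnnnjjjjjjjjjjjjjj

The n-th term is 2n-1 a's then 3n-2 n's then 3n-1 j's (n = 1, 2, …).
At n = 5 the blocks have lengths 9, 13, 14.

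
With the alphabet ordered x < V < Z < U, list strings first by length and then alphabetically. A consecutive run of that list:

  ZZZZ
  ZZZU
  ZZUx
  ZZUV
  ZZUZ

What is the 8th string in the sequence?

ZUxV

Advancing 3 positions from ZZUZ through ZZUZ → ZZUU → ZUxx reaches term 8.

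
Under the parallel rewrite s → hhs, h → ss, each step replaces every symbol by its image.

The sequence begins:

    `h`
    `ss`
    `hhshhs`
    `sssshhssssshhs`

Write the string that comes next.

Rewriting the 14 symbols of sssshhssssshhs one by one yields hhs hhs hhs hhs ss ss hhs hhs hhs hhs hhs ss ss hhs; concatenated:

hhshhshhshhssssshhshhshhshhshhssssshhs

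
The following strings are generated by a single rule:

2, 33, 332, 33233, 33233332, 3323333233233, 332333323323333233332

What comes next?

From term 3 onward, concatenate the last term with the second-to-last: 33·2 = 332, 332·33 = 33233, …
The next term joins 332333323323333233332 and 3323333233233.

3323333233233332333323323333233233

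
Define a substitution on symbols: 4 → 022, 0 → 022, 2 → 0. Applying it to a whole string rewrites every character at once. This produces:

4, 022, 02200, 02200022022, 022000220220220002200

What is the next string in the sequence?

Rewriting the 21 symbols of 022000220220220002200 one by one yields 022 0 0 022 022 022 0 0 022 0 0 022 0 0 022 022 022 0 0 022 022; concatenated:

0220002202202200022000220002202202200022022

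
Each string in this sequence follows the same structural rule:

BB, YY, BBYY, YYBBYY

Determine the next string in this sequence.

From term 3 onward, concatenate the second-to-last term with the last: BB·YY = BBYY, YY·BBYY = YYBBYY, …
The next term joins BBYY and YYBBYY.

BBYYYYBBYY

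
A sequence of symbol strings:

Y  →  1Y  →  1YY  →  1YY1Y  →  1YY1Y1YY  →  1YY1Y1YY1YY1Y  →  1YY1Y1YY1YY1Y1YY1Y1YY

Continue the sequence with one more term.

1YY1Y1YY1YY1Y1YY1Y1YY1YY1Y1YY1YY1Y

Each term (from the third on) is the previous term followed by the one before it: term 3 = 1Y·Y = 1YY.
Continuing: 1YY1Y1YY1YY1Y1YY1Y1YY · 1YY1Y1YY1YY1Y gives term 8.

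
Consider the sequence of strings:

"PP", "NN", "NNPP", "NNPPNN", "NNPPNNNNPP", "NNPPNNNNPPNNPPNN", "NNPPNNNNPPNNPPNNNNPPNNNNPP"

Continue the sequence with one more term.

NNPPNNNNPPNNPPNNNNPPNNNNPPNNPPNNNNPPNNPPNN

From term 3 onward, concatenate the last term with the second-to-last: NN·PP = NNPP, NNPP·NN = NNPPNN, …
The next term joins NNPPNNNNPPNNPPNNNNPPNNNNPP and NNPPNNNNPPNNPPNN.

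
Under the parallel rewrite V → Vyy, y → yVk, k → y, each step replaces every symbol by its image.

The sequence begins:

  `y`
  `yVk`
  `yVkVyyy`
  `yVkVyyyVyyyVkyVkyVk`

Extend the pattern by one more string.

yVkVyyyVyyyVkyVkyVkVyyyVkyVkyVkVyyyyVkVyyyyVkVyyy

Replace each of the 19 characters of yVkVyyyVyyyVkyVkyVk in place — yVk Vyy y Vyy yVk yVk yVk Vyy yVk yVk yVk Vyy y yVk Vyy y yVk Vyy y — and concatenate.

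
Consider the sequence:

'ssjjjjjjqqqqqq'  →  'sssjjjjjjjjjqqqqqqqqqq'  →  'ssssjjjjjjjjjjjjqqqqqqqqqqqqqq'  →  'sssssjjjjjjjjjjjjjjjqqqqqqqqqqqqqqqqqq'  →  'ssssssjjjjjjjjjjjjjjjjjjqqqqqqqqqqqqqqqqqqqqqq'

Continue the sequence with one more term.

Term n consists of n s's, followed by 3n j's, followed by 4n-2 q's, where the shown terms are n = 2, 3, 4, 5, 6.
At n = 7 the blocks have lengths 7, 21, 26.

sssssssjjjjjjjjjjjjjjjjjjjjjqqqqqqqqqqqqqqqqqqqqqqqqqq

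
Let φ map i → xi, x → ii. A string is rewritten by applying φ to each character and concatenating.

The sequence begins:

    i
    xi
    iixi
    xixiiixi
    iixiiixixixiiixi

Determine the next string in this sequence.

Replace each of the 16 characters of iixiiixixixiiixi in place — xi xi ii xi xi xi ii xi ii xi ii xi xi xi ii xi — and concatenate.

xixiiixixixiiixiiixiiixixixiiixi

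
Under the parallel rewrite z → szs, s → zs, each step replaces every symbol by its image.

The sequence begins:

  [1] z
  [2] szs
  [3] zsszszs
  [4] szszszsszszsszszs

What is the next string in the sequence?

φ(szszszsszszsszszs) expands symbol-by-symbol to zs szs zs szs zs szs zs zs szs zs szs zs zs szs zs szs zs; joining the 17 pieces gives the next term.

zsszszsszszsszszszsszszsszszszsszszsszszs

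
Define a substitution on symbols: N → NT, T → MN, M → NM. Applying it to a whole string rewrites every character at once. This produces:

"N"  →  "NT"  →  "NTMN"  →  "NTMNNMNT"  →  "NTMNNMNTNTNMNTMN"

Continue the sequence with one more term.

Rewriting the 16 symbols of NTMNNMNTNTNMNTMN one by one yields NT MN NM NT NT NM NT MN NT MN NT NM NT MN NM NT; concatenated:

NTMNNMNTNTNMNTMNNTMNNTNMNTMNNMNT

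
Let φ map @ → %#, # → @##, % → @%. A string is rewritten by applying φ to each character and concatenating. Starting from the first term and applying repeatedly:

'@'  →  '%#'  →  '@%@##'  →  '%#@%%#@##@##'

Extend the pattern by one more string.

@%@##%#@%@%@##%#@##@##%#@##@##

Rewriting each symbol of %#@%%#@##@##: %→@%, #→@##, @→%#, %→@%, %→@%, #→@##, @→%#, #→@##, #→@##, @→%#, #→@##, #→@##, which concatenates to @% @## %# @% @% @## %# @## @## %# @## @##.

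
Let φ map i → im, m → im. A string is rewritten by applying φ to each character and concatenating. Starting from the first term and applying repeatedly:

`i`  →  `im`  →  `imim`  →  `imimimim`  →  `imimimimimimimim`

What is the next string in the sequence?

Replace each of the 16 characters of imimimimimimimim in place — im im im im im im im im im im im im im im im im — and concatenate.

imimimimimimimimimimimimimimimim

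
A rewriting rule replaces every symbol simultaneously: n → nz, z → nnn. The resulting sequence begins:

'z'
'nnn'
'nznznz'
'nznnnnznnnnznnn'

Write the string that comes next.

nznnnnznznznznnnnznznznznnnnznznz

φ(nznnnnznnnnznnn) expands symbol-by-symbol to nz nnn nz nz nz nz nnn nz nz nz nz nnn nz nz nz; joining the 15 pieces gives the next term.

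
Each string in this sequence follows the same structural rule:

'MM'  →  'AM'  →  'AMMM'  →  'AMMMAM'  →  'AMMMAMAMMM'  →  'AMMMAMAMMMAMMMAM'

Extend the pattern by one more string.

Each term (from the third on) is the previous term followed by the one before it: term 3 = AM·MM = AMMM.
Continuing: AMMMAMAMMMAMMMAM · AMMMAMAMMM gives term 7.

AMMMAMAMMMAMMMAMAMMMAMAMMM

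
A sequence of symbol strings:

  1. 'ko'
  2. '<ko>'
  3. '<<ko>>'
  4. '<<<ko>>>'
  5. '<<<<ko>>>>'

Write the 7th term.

<<<<<<ko>>>>>>

Every step adds < to the front and > to the end of the previous string.
From <<<<ko>>>>, 2 further steps: <<<<ko>>>> → <<<<<ko>>>>> → (answer).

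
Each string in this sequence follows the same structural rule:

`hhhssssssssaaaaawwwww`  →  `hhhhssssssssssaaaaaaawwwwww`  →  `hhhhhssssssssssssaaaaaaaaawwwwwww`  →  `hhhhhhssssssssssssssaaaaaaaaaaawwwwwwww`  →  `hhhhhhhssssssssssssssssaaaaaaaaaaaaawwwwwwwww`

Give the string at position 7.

hhhhhhhhhssssssssssssssssssssaaaaaaaaaaaaaaaaawwwwwwwwwww

Reading off run lengths: h runs 3, 4, 5, 6, 7; s runs 8, 10, 12, 14, 16; a runs 5, 7, 9, 11, 13; w runs 5, 6, 7, 8, 9 — each is linear in n, where the shown terms are n = 3, 4, 5, 6, 7.
For term 7, n = 9, so the run lengths are 9, 20, 17, 11.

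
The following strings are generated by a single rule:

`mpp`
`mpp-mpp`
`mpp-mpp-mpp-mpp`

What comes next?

Each string is two copies of the previous one joined by '-'.
Doubling mpp-mpp-mpp-mpp with '-' between the halves:

mpp-mpp-mpp-mpp-mpp-mpp-mpp-mpp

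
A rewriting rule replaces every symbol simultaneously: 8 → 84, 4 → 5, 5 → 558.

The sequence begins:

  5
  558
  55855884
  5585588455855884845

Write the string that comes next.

Rewriting the 19 symbols of 5585588455855884845 one by one yields 558 558 84 558 558 84 84 5 558 558 84 558 558 84 84 5 84 5 558; concatenated:

55855884558558848455585588455855884845845558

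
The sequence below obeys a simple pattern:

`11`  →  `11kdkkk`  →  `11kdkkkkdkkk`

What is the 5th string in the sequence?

11kdkkkkdkkkkdkkkkdkkk

Every step adds kdkkk to the end: s(k+1) = s(k)·kdkkk.
From 11kdkkkkdkkk, 2 further steps: 11kdkkkkdkkk → 11kdkkkkdkkkkdkkk → (answer).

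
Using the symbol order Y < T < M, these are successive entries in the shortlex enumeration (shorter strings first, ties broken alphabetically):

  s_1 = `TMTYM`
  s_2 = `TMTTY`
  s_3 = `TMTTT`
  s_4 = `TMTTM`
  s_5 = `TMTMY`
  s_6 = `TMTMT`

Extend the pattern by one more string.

TMTMM

The successor of TMTMT increments the rightmost position that isn't already M and resets every position after it to Y.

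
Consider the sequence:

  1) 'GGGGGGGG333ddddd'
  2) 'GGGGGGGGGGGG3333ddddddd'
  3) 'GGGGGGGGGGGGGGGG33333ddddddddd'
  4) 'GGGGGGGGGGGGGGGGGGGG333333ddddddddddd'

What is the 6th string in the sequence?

GGGGGGGGGGGGGGGGGGGGGGGGGGGG33333333ddddddddddddddd

The n-th term is 4n G's then n+1 3's then 2n+1 d's, where the shown terms are n = 2, 3, 4, 5.
At n = 7 the blocks have lengths 28, 8, 15.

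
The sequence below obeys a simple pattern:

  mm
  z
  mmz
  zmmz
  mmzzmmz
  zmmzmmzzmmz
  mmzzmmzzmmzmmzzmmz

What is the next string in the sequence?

zmmzmmzzmmzmmzzmmzzmmzmmzzmmz

This is a Fibonacci-style word recurrence s(k) = s(k−2)·s(k−1): e.g. mm·z = mmz.
So term 8 is zmmzmmzzmmz·mmzzmmzzmmzmmzzmmz.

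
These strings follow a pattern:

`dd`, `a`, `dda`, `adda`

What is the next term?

This is a Fibonacci-style word recurrence s(k) = s(k−2)·s(k−1): e.g. dd·a = dda.
Continuing: dda · adda gives term 5.

ddaadda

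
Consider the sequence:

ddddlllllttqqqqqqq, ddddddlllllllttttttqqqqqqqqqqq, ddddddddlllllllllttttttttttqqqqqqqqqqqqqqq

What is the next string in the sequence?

The n-th term is 2n+2 d's then 2n+3 l's then 4n-2 t's then 4n+3 q's (n = 1, 2, …).
Setting n = 4 gives 10, 11, 14, 19 characters in each block.

ddddddddddlllllllllllttttttttttttttqqqqqqqqqqqqqqqqqqq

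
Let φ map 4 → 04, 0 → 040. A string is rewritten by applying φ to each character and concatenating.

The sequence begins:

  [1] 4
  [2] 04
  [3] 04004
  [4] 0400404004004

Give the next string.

Applying the rule to each of the 13 symbols of 0400404004004 gives the pieces 040 04 040 040 04 040 04 040 040 04 040 040 04, which concatenate to the answer.

0400404004004040040400400404004004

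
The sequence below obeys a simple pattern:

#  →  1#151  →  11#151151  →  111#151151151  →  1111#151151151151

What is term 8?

s(k+1) = 1·s(k)·151, so each term gains 1 as a prefix and 151 as a suffix.
From 1111#151151151151, 3 further steps: 1111#151151151151 → 11111#151151151151151 → 111111#151151151151151151 → (answer).

1111111#151151151151151151151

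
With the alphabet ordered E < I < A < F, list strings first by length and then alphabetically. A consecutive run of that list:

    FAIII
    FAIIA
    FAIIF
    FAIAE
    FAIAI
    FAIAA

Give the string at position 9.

Stepping forward 3 times from FAIAA: FAIAA → FAIAF → FAIFE, then the target.

FAIFI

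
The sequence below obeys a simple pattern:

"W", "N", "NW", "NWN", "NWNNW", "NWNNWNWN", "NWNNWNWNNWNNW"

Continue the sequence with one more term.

Each term (from the third on) is the previous term followed by the one before it: term 3 = N·W = NW.
The next term joins NWNNWNWNNWNNW and NWNNWNWN.

NWNNWNWNNWNNWNWNNWNWN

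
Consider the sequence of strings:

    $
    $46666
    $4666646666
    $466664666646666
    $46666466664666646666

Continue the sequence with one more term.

Each term is the previous one with 46666 appended.
One more step from $46666466664666646666 gives the answer.

$4666646666466664666646666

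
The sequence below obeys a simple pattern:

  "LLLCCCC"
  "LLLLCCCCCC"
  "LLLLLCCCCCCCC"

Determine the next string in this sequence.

The n-th term is n+1 L's then 2n C's, where the shown terms are n = 2, 3, 4.
Setting n = 5 gives 6, 10 characters in each block.

LLLLLLCCCCCCCCCC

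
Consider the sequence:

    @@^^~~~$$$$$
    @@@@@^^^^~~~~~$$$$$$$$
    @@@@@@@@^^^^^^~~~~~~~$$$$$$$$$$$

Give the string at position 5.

@@@@@@@@@@@@@@^^^^^^^^^^~~~~~~~~~~~$$$$$$$$$$$$$$$$$

Term n consists of 3n-1 @'s, followed by 2n ^'s, followed by 2n+1 ~'s, followed by 3n+2 $'s (n = 1, 2, …).
Setting n = 5 gives 14, 10, 11, 17 characters in each block.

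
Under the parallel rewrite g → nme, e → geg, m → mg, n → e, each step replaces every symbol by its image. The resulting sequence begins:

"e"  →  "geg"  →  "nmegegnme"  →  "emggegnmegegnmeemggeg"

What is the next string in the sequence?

φ(emggegnmegegnmeemggeg) expands symbol-by-symbol to geg mg nme nme geg nme e mg geg nme geg nme e mg geg geg mg nme nme geg nme; joining the 21 pieces gives the next term.

gegmgnmenmegegnmeemggegnmegegnmeemggeggegmgnmenmegegnme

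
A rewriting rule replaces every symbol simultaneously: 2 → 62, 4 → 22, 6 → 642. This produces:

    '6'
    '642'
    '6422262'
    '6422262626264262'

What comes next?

Applying the rule to each of the 16 symbols of 6422262626264262 gives the pieces 642 22 62 62 62 642 62 642 62 642 62 642 22 62 642 62, which concatenate to the answer.

64222626262642626426264262642226264262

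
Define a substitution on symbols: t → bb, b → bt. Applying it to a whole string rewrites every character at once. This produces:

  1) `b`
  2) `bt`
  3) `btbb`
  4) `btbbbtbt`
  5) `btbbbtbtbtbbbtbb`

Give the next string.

φ(btbbbtbtbtbbbtbb) expands symbol-by-symbol to bt bb bt bt bt bb bt bb bt bb bt bt bt bb bt bt; joining the 16 pieces gives the next term.

btbbbtbtbtbbbtbbbtbbbtbtbtbbbtbt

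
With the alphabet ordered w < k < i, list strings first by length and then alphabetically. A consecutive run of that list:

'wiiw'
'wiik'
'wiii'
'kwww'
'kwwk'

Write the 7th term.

kwkw

Stepping forward 2 times from kwwk: kwwk → kwwi, then the target.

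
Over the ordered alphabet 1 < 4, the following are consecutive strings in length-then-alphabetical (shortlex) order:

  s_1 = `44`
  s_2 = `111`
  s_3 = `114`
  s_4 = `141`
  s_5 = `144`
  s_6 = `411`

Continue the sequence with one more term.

414

The successor of 411 increments the rightmost position that isn't already 4 and resets every position after it to 1.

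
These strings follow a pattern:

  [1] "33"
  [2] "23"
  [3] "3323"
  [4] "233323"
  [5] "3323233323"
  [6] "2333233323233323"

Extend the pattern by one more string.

This is a Fibonacci-style word recurrence s(k) = s(k−2)·s(k−1): e.g. 33·23 = 3323.
Continuing: 3323233323 · 2333233323233323 gives term 7.

33232333232333233323233323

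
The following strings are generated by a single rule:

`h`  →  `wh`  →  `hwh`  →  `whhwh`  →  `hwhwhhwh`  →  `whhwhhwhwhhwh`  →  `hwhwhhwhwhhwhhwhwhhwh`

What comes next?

whhwhhwhwhhwhhwhwhhwhwhhwhhwhwhhwh

From term 3 onward, concatenate the second-to-last term with the last: h·wh = hwh, wh·hwh = whhwh, …
So term 8 is whhwhhwhwhhwh·hwhwhhwhwhhwhhwhwhhwh.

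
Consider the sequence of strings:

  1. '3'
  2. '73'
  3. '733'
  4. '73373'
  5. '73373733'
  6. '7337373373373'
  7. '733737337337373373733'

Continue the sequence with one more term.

7337373373373733737337337373373373

This is a Fibonacci-style word recurrence s(k) = s(k−1)·s(k−2): e.g. 73·3 = 733.
The next term joins 733737337337373373733 and 7337373373373.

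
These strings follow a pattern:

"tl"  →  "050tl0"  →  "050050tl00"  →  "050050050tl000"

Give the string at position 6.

s(k+1) = 050·s(k)·0, so each term gains 050 as a prefix and 0 as a suffix.
From 050050050tl000, 2 further steps: 050050050tl000 → 050050050050tl0000 → (answer).

050050050050050tl00000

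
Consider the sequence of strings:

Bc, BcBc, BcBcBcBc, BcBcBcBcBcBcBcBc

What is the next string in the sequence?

BcBcBcBcBcBcBcBcBcBcBcBcBcBcBcBc

Every step duplicates the string.
So the next term is two copies of BcBcBcBcBcBcBcBc.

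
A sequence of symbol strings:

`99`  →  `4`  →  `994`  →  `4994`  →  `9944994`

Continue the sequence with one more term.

This is a Fibonacci-style word recurrence s(k) = s(k−2)·s(k−1): e.g. 99·4 = 994.
So term 6 is 4994·9944994.

49949944994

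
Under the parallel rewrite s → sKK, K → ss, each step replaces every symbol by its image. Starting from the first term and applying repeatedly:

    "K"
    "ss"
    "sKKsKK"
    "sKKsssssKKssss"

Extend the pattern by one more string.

Replace each of the 14 characters of sKKsssssKKssss in place — sKK ss ss sKK sKK sKK sKK sKK ss ss sKK sKK sKK sKK — and concatenate.

sKKsssssKKsKKsKKsKKsKKsssssKKsKKsKKsKK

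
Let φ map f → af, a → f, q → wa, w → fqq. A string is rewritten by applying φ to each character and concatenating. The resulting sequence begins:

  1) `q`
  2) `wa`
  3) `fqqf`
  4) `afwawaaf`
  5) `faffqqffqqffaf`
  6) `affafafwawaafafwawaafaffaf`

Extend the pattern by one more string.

Rewriting the 26 symbols of affafafwawaafafwawaafaffaf one by one yields f af af f af f af fqq f fqq f f af f af fqq f fqq f f af f af af f af; concatenated:

fafaffaffaffqqffqqffaffaffqqffqqffaffafaffaf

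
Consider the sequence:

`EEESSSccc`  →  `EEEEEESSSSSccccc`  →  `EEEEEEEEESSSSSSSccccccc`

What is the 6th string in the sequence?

EEEEEEEEEEEEEEEEEESSSSSSSSSSSSSccccccccccccc

Each string has the form E^{3n} S^{2n+1} c^{2n+1} (n = 1, 2, …).
For term 6, n = 6, so the run lengths are 18, 13, 13.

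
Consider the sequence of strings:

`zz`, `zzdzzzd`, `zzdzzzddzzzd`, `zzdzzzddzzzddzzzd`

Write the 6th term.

The strings grow by a fixed suffix dzzzd each time.
From zzdzzzddzzzddzzzd, 2 further steps: zzdzzzddzzzddzzzd → zzdzzzddzzzddzzzddzzzd → (answer).

zzdzzzddzzzddzzzddzzzddzzzd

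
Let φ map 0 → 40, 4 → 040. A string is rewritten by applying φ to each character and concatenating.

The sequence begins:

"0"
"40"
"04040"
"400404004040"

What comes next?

04040400404004040400404004040

Rewriting each symbol of 400404004040: 4→040, 0→40, 0→40, 4→040, 0→40, 4→040, 0→40, 0→40, 4→040, 0→40, 4→040, 0→40, which concatenates to 040 40 40 040 40 040 40 40 040 40 040 40.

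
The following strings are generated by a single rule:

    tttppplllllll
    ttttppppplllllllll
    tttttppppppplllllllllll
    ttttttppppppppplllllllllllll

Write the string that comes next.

Reading off run lengths: t runs 3, 4, 5, 6; p runs 3, 5, 7, 9; l runs 7, 9, 11, 13 — each is linear in n, where the shown terms are n = 2, 3, 4, 5.
For the next term, n = 6, so the run lengths are 7, 11, 15.

tttttttppppppppppplllllllllllllll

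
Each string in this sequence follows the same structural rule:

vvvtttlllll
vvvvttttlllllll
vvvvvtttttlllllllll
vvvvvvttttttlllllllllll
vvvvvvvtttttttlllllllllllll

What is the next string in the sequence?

vvvvvvvvttttttttlllllllllllllll

Each string has the form v^{n+1} t^{n+1} l^{2n+1}, where the shown terms are n = 2, 3, 4, 5, 6.
For the next term, n = 7, so the run lengths are 8, 8, 15.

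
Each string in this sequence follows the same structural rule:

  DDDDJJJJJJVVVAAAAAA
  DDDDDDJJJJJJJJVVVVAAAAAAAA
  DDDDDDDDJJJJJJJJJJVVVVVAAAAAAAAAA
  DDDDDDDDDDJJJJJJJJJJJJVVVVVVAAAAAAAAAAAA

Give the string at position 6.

DDDDDDDDDDDDDDJJJJJJJJJJJJJJJJVVVVVVVVAAAAAAAAAAAAAAAA

The n-th term is 2n-2 D's then 2n J's then n V's then 2n A's, where the shown terms are n = 3, 4, 5, 6.
For term 6, n = 8, so the run lengths are 14, 16, 8, 16.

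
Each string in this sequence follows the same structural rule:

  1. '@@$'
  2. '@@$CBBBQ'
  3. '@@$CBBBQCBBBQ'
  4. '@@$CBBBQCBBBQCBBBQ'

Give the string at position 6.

The strings grow by a fixed suffix CBBBQ each time.
From @@$CBBBQCBBBQCBBBQ, 2 further steps: @@$CBBBQCBBBQCBBBQ → @@$CBBBQCBBBQCBBBQCBBBQ → (answer).

@@$CBBBQCBBBQCBBBQCBBBQCBBBQ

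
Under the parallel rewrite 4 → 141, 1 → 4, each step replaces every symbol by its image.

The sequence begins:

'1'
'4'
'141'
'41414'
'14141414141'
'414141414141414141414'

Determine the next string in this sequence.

Replace each of the 21 characters of 414141414141414141414 in place — 141 4 141 4 141 4 141 4 141 4 141 4 141 4 141 4 141 4 141 4 141 — and concatenate.

1414141414141414141414141414141414141414141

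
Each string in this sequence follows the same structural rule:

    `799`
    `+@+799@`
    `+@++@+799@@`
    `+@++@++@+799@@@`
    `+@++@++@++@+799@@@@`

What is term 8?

Every step adds +@+ to the front and @ to the end of the previous string.
From +@++@++@++@+799@@@@, 3 further steps: +@++@++@++@+799@@@@ → +@++@++@++@++@+799@@@@@ → +@++@++@++@++@++@+799@@@@@@ → (answer).

+@++@++@++@++@++@++@+799@@@@@@@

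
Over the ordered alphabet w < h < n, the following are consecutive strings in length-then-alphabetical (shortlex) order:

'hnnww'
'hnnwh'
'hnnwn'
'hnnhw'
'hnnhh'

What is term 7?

Continuing the enumeration 2 steps past hnnhh: hnnhh → hnnhn → (answer).

hnnnw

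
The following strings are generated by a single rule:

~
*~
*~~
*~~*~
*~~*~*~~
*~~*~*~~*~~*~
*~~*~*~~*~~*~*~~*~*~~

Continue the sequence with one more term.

*~~*~*~~*~~*~*~~*~*~~*~~*~*~~*~~*~

From term 3 onward, concatenate the last term with the second-to-last: *~·~ = *~~, *~~·*~ = *~~*~, …
So term 8 is *~~*~*~~*~~*~*~~*~*~~·*~~*~*~~*~~*~.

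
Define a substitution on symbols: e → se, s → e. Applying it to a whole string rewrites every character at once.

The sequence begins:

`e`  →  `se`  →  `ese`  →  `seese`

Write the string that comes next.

Rewriting each symbol of seese: s→e, e→se, e→se, s→e, e→se, which concatenates to e se se e se.

eseseese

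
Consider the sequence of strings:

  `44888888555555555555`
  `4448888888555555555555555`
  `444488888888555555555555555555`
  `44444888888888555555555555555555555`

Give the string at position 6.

444444488888888888555555555555555555555555555

Term n consists of n-1 4's, followed by n+3 8's, followed by 3n+3 5's, where the shown terms are n = 3, 4, 5, 6.
Setting n = 8 gives 7, 11, 27 characters in each block.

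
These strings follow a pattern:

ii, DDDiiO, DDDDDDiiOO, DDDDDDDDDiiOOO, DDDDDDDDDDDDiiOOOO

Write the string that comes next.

DDDDDDDDDDDDDDDiiOOOOO

s(k+1) = DDD·s(k)·O, so each term gains DDD as a prefix and O as a suffix.
So the next term is DDD·DDDDDDDDDDDDiiOOOO·O.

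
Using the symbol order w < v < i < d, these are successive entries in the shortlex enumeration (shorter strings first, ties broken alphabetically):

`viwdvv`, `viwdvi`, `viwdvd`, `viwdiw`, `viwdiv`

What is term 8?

Advancing 3 positions from viwdiv through viwdiv → viwdii → viwdid reaches term 8.

viwddw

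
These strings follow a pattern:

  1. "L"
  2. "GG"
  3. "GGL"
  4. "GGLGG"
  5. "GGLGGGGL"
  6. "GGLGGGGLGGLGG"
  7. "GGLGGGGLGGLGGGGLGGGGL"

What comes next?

Each term (from the third on) is the previous term followed by the one before it: term 3 = GG·L = GGL.
Continuing: GGLGGGGLGGLGGGGLGGGGL · GGLGGGGLGGLGG gives term 8.

GGLGGGGLGGLGGGGLGGGGLGGLGGGGLGGLGG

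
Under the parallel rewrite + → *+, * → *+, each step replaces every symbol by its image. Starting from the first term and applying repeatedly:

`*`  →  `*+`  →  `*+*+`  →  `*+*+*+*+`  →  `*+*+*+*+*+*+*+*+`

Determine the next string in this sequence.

Applying the rule to each of the 16 symbols of *+*+*+*+*+*+*+*+ gives the pieces *+ *+ *+ *+ *+ *+ *+ *+ *+ *+ *+ *+ *+ *+ *+ *+, which concatenate to the answer.

*+*+*+*+*+*+*+*+*+*+*+*+*+*+*+*+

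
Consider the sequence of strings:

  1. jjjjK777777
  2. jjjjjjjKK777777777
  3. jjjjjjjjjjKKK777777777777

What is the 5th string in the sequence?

The n-th term is 3n-2 j's then n-1 K's then 3n 7's, where the shown terms are n = 2, 3, 4.
For term 5, n = 6, so the run lengths are 16, 5, 18.

jjjjjjjjjjjjjjjjKKKKK777777777777777777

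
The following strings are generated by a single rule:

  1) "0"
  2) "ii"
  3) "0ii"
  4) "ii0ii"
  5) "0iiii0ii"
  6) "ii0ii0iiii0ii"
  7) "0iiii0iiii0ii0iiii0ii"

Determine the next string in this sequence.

From term 3 onward, concatenate the second-to-last term with the last: 0·ii = 0ii, ii·0ii = ii0ii, …
Continuing: ii0ii0iiii0ii · 0iiii0iiii0ii0iiii0ii gives term 8.

ii0ii0iiii0ii0iiii0iiii0ii0iiii0ii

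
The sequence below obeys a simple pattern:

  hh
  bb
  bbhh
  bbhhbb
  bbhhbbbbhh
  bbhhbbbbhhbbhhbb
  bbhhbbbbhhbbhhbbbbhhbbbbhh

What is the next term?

Each term (from the third on) is the previous term followed by the one before it: term 3 = bb·hh = bbhh.
Continuing: bbhhbbbbhhbbhhbbbbhhbbbbhh · bbhhbbbbhhbbhhbb gives term 8.

bbhhbbbbhhbbhhbbbbhhbbbbhhbbhhbbbbhhbbhhbb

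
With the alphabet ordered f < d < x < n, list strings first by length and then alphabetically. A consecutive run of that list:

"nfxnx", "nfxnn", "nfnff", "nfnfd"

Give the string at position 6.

nfnfn

Stepping forward 2 times from nfnfd: nfnfd → nfnfx, then the target.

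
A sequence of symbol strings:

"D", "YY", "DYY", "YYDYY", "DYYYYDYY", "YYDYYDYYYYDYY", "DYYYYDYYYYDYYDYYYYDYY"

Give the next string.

YYDYYDYYYYDYYDYYYYDYYYYDYYDYYYYDYY

This is a Fibonacci-style word recurrence s(k) = s(k−2)·s(k−1): e.g. D·YY = DYY.
Continuing: YYDYYDYYYYDYY · DYYYYDYYYYDYYDYYYYDYY gives term 8.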